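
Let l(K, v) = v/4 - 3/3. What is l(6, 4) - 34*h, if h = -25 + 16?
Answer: 306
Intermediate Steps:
l(K, v) = -1 + v/4 (l(K, v) = v*(¼) - 3*⅓ = v/4 - 1 = -1 + v/4)
h = -9
l(6, 4) - 34*h = (-1 + (¼)*4) - 34*(-9) = (-1 + 1) + 306 = 0 + 306 = 306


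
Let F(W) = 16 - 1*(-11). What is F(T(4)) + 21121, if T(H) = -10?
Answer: 21148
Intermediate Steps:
F(W) = 27 (F(W) = 16 + 11 = 27)
F(T(4)) + 21121 = 27 + 21121 = 21148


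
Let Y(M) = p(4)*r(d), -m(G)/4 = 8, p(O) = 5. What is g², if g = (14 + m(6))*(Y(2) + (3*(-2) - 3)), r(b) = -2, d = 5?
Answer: 116964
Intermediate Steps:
m(G) = -32 (m(G) = -4*8 = -32)
Y(M) = -10 (Y(M) = 5*(-2) = -10)
g = 342 (g = (14 - 32)*(-10 + (3*(-2) - 3)) = -18*(-10 + (-6 - 3)) = -18*(-10 - 9) = -18*(-19) = 342)
g² = 342² = 116964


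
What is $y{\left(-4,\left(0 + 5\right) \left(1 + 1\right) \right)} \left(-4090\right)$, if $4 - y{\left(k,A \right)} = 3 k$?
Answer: $-65440$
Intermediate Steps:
$y{\left(k,A \right)} = 4 - 3 k$
$y{\left(-4,\left(0 + 5\right) \left(1 + 1\right) \right)} \left(-4090\right) = \left(4 - -12\right) \left(-4090\right) = \left(4 + 12\right) \left(-4090\right) = 16 \left(-4090\right) = -65440$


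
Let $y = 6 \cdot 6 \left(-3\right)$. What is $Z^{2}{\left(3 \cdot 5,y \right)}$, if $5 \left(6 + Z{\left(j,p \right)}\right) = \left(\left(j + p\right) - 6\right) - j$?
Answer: $\frac{20736}{25} \approx 829.44$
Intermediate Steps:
$y = -108$ ($y = 36 \left(-3\right) = -108$)
$Z{\left(j,p \right)} = - \frac{36}{5} + \frac{p}{5}$ ($Z{\left(j,p \right)} = -6 + \frac{\left(\left(j + p\right) - 6\right) - j}{5} = -6 + \frac{\left(-6 + j + p\right) - j}{5} = -6 + \frac{-6 + p}{5} = -6 + \left(- \frac{6}{5} + \frac{p}{5}\right) = - \frac{36}{5} + \frac{p}{5}$)
$Z^{2}{\left(3 \cdot 5,y \right)} = \left(- \frac{36}{5} + \frac{1}{5} \left(-108\right)\right)^{2} = \left(- \frac{36}{5} - \frac{108}{5}\right)^{2} = \left(- \frac{144}{5}\right)^{2} = \frac{20736}{25}$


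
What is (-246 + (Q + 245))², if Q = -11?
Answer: 144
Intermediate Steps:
(-246 + (Q + 245))² = (-246 + (-11 + 245))² = (-246 + 234)² = (-12)² = 144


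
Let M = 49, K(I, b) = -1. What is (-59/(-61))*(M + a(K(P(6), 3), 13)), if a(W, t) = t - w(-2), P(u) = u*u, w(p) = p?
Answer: 3776/61 ≈ 61.902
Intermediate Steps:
P(u) = u**2
a(W, t) = 2 + t (a(W, t) = t - 1*(-2) = t + 2 = 2 + t)
(-59/(-61))*(M + a(K(P(6), 3), 13)) = (-59/(-61))*(49 + (2 + 13)) = (-59*(-1/61))*(49 + 15) = (59/61)*64 = 3776/61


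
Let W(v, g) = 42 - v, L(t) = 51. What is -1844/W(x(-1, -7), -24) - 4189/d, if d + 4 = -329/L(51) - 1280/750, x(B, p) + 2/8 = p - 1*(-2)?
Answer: 298369633/976563 ≈ 305.53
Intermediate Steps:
x(B, p) = 7/4 + p (x(B, p) = -¼ + (p - 1*(-2)) = -¼ + (p + 2) = -¼ + (2 + p) = 7/4 + p)
d = -5167/425 (d = -4 + (-329/51 - 1280/750) = -4 + (-329*1/51 - 1280*1/750) = -4 + (-329/51 - 128/75) = -4 - 3467/425 = -5167/425 ≈ -12.158)
-1844/W(x(-1, -7), -24) - 4189/d = -1844/(42 - (7/4 - 7)) - 4189/(-5167/425) = -1844/(42 - 1*(-21/4)) - 4189*(-425/5167) = -1844/(42 + 21/4) + 1780325/5167 = -1844/189/4 + 1780325/5167 = -1844*4/189 + 1780325/5167 = -7376/189 + 1780325/5167 = 298369633/976563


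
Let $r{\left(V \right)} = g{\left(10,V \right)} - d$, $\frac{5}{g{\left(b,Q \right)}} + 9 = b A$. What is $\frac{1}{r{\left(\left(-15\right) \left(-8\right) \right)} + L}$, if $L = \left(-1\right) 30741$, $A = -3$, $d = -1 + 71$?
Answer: $- \frac{39}{1201634} \approx -3.2456 \cdot 10^{-5}$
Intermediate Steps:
$d = 70$
$g{\left(b,Q \right)} = \frac{5}{-9 - 3 b}$ ($g{\left(b,Q \right)} = \frac{5}{-9 + b \left(-3\right)} = \frac{5}{-9 - 3 b}$)
$r{\left(V \right)} = - \frac{2735}{39}$ ($r{\left(V \right)} = - \frac{5}{9 + 3 \cdot 10} - 70 = - \frac{5}{9 + 30} - 70 = - \frac{5}{39} - 70 = - \frac{2735}{39}$)
$L = -30741$
$\frac{1}{r{\left(\left(-15\right) \left(-8\right) \right)} + L} = \frac{1}{- \frac{2735}{39} - 30741} = \frac{1}{- \frac{1201634}{39}} = - \frac{39}{1201634}$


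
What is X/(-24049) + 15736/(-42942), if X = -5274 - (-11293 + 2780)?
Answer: -258762101/516356079 ≈ -0.50113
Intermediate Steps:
X = 3239 (X = -5274 - 1*(-8513) = -5274 + 8513 = 3239)
X/(-24049) + 15736/(-42942) = 3239/(-24049) + 15736/(-42942) = 3239*(-1/24049) + 15736*(-1/42942) = -3239/24049 - 7868/21471 = -258762101/516356079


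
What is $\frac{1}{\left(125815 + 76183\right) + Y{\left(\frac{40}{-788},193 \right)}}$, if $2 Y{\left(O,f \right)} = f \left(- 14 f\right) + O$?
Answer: $- \frac{197}{11572770} \approx -1.7023 \cdot 10^{-5}$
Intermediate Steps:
$Y{\left(O,f \right)} = \frac{O}{2} - 7 f^{2}$ ($Y{\left(O,f \right)} = \frac{f \left(- 14 f\right) + O}{2} = \frac{- 14 f^{2} + O}{2} = \frac{O - 14 f^{2}}{2} = \frac{O}{2} - 7 f^{2}$)
$\frac{1}{\left(125815 + 76183\right) + Y{\left(\frac{40}{-788},193 \right)}} = \frac{1}{\left(125815 + 76183\right) - \left(260743 - \frac{20}{-788}\right)} = \frac{1}{201998 + \left(\frac{40 \left(- \frac{1}{788}\right)}{2} - 260743\right)} = \frac{1}{201998 + \left(\frac{1}{2} \left(- \frac{10}{197}\right) - 260743\right)} = \frac{1}{201998 - \frac{51366376}{197}} = \frac{1}{- \frac{11572770}{197}} = - \frac{197}{11572770}$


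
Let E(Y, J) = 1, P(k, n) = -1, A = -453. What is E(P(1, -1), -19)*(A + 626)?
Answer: 173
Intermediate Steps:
E(P(1, -1), -19)*(A + 626) = 1*(-453 + 626) = 1*173 = 173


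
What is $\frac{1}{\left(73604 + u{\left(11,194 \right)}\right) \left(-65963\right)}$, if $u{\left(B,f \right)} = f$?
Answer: $- \frac{1}{4867937474} \approx -2.0543 \cdot 10^{-10}$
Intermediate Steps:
$\frac{1}{\left(73604 + u{\left(11,194 \right)}\right) \left(-65963\right)} = \frac{1}{\left(73604 + 194\right) \left(-65963\right)} = \frac{1}{73798} \left(- \frac{1}{65963}\right) = - \frac{1}{4867937474}$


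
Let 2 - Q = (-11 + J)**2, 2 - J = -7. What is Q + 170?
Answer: 168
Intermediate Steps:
J = 9 (J = 2 - 1*(-7) = 2 + 7 = 9)
Q = -2 (Q = 2 - (-11 + 9)**2 = 2 - 1*(-2)**2 = 2 - 1*4 = 2 - 4 = -2)
Q + 170 = -2 + 170 = 168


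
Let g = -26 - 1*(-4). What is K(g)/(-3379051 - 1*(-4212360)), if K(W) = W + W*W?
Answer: 462/833309 ≈ 0.00055442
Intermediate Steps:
g = -22 (g = -26 + 4 = -22)
K(W) = W + W**2
K(g)/(-3379051 - 1*(-4212360)) = (-22*(1 - 22))/(-3379051 - 1*(-4212360)) = (-22*(-21))/(-3379051 + 4212360) = 462/833309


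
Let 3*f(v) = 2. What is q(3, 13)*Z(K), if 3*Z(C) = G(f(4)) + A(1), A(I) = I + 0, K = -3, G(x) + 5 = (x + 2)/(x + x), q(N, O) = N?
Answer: -2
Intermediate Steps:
f(v) = 2/3 (f(v) = (1/3)*2 = 2/3)
G(x) = -5 + (2 + x)/(2*x) (G(x) = -5 + (x + 2)/(x + x) = -5 + (2 + x)/((2*x)) = -5 + (2 + x)*(1/(2*x)) = -5 + (2 + x)/(2*x))
A(I) = I
Z(C) = -2/3 (Z(C) = ((-9/2 + 1/(2/3)) + 1)/3 = ((-9/2 + 3/2) + 1)/3 = (-3 + 1)/3 = (1/3)*(-2) = -2/3)
q(3, 13)*Z(K) = 3*(-2/3) = -2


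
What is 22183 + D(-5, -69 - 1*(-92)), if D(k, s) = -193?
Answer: 21990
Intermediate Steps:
22183 + D(-5, -69 - 1*(-92)) = 22183 - 193 = 21990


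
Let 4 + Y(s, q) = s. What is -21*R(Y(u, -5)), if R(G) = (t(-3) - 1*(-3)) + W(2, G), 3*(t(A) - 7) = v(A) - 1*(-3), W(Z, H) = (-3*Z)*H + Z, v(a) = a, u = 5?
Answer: -126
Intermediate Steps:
W(Z, H) = Z - 3*H*Z (W(Z, H) = -3*H*Z + Z = Z - 3*H*Z)
t(A) = 8 + A/3 (t(A) = 7 + (A - 1*(-3))/3 = 7 + (A + 3)/3 = 7 + (3 + A)/3 = 7 + (1 + A/3) = 8 + A/3)
Y(s, q) = -4 + s
R(G) = 12 - 6*G (R(G) = ((8 + (⅓)*(-3)) - 1*(-3)) + 2*(1 - 3*G) = ((8 - 1) + 3) + (2 - 6*G) = (7 + 3) + (2 - 6*G) = 10 + (2 - 6*G) = 12 - 6*G)
-21*R(Y(u, -5)) = -21*(12 - 6*(-4 + 5)) = -21*(12 - 6*1) = -21*(12 - 6) = -21*6 = -126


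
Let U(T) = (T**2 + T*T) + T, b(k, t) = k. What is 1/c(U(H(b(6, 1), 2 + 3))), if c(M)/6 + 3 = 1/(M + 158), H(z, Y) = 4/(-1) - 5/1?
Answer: -311/5592 ≈ -0.055615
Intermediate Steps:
H(z, Y) = -9 (H(z, Y) = 4*(-1) - 5*1 = -4 - 5 = -9)
U(T) = T + 2*T**2 (U(T) = (T**2 + T**2) + T = 2*T**2 + T = T + 2*T**2)
c(M) = -18 + 6/(158 + M) (c(M) = -18 + 6/(M + 158) = -18 + 6/(158 + M))
1/c(U(H(b(6, 1), 2 + 3))) = 1/(6*(-473 - (-27)*(1 + 2*(-9)))/(158 - 9*(1 + 2*(-9)))) = 1/(6*(-473 - (-27)*(1 - 18))/(158 - 9*(1 - 18))) = 1/(6*(-473 - (-27)*(-17))/(158 - 9*(-17))) = 1/(6*(-473 - 3*153)/(158 + 153)) = 1/(6*(-473 - 459)/311) = 1/(6*(1/311)*(-932)) = 1/(-5592/311) = -311/5592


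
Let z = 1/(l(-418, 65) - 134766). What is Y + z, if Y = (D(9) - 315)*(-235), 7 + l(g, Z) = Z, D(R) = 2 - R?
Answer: 10193354359/134708 ≈ 75670.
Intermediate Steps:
l(g, Z) = -7 + Z
z = -1/134708 (z = 1/((-7 + 65) - 134766) = 1/(58 - 134766) = 1/(-134708) = -1/134708 ≈ -7.4235e-6)
Y = 75670 (Y = ((2 - 1*9) - 315)*(-235) = ((2 - 9) - 315)*(-235) = (-7 - 315)*(-235) = -322*(-235) = 75670)
Y + z = 75670 - 1/134708 = 10193354359/134708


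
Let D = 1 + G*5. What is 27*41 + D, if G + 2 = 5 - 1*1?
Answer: 1118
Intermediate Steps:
G = 2 (G = -2 + (5 - 1*1) = -2 + (5 - 1) = -2 + 4 = 2)
D = 11 (D = 1 + 2*5 = 1 + 10 = 11)
27*41 + D = 27*41 + 11 = 1107 + 11 = 1118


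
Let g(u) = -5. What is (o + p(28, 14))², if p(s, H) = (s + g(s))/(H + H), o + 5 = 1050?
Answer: 857494089/784 ≈ 1.0937e+6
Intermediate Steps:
o = 1045 (o = -5 + 1050 = 1045)
p(s, H) = (-5 + s)/(2*H) (p(s, H) = (s - 5)/(H + H) = (-5 + s)/((2*H)) = (-5 + s)*(1/(2*H)) = (-5 + s)/(2*H))
(o + p(28, 14))² = (1045 + (½)*(-5 + 28)/14)² = (1045 + (½)*(1/14)*23)² = (1045 + 23/28)² = (29283/28)² = 857494089/784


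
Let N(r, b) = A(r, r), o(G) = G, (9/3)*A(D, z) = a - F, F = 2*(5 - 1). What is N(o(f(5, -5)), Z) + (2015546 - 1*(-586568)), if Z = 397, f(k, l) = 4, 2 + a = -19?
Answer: 7806313/3 ≈ 2.6021e+6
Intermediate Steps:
a = -21 (a = -2 - 19 = -21)
F = 8 (F = 2*4 = 8)
A(D, z) = -29/3 (A(D, z) = (-21 - 1*8)/3 = (-21 - 8)/3 = (1/3)*(-29) = -29/3)
N(r, b) = -29/3
N(o(f(5, -5)), Z) + (2015546 - 1*(-586568)) = -29/3 + (2015546 - 1*(-586568)) = -29/3 + (2015546 + 586568) = -29/3 + 2602114 = 7806313/3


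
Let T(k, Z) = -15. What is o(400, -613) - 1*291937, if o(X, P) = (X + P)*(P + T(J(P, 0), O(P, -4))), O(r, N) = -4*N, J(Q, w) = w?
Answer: -158173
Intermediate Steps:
o(X, P) = (-15 + P)*(P + X) (o(X, P) = (X + P)*(P - 15) = (P + X)*(-15 + P) = (-15 + P)*(P + X))
o(400, -613) - 1*291937 = ((-613)² - 15*(-613) - 15*400 - 613*400) - 1*291937 = (375769 + 9195 - 6000 - 245200) - 291937 = 133764 - 291937 = -158173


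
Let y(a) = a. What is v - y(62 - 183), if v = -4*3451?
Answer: -13683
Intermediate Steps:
v = -13804
v - y(62 - 183) = -13804 - (62 - 183) = -13804 - 1*(-121) = -13804 + 121 = -13683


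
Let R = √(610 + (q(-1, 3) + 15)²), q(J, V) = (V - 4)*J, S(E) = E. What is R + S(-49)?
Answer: -49 + √866 ≈ -19.572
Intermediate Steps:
q(J, V) = J*(-4 + V) (q(J, V) = (-4 + V)*J = J*(-4 + V))
R = √866 (R = √(610 + (-(-4 + 3) + 15)²) = √(610 + (-1*(-1) + 15)²) = √(610 + (1 + 15)²) = √(610 + 16²) = √(610 + 256) = √866 ≈ 29.428)
R + S(-49) = √866 - 49 = -49 + √866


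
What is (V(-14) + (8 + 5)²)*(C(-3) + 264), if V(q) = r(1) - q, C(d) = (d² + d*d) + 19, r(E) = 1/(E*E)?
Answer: 55384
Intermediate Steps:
r(E) = E⁻² (r(E) = 1/(E²) = E⁻²)
C(d) = 19 + 2*d² (C(d) = (d² + d²) + 19 = 2*d² + 19 = 19 + 2*d²)
V(q) = 1 - q (V(q) = 1⁻² - q = 1 - q)
(V(-14) + (8 + 5)²)*(C(-3) + 264) = ((1 - 1*(-14)) + (8 + 5)²)*((19 + 2*(-3)²) + 264) = ((1 + 14) + 13²)*((19 + 2*9) + 264) = (15 + 169)*((19 + 18) + 264) = 184*(37 + 264) = 184*301 = 55384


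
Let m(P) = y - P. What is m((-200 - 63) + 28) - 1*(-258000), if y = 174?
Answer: 258409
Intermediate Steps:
m(P) = 174 - P
m((-200 - 63) + 28) - 1*(-258000) = (174 - ((-200 - 63) + 28)) - 1*(-258000) = (174 - (-263 + 28)) + 258000 = (174 - 1*(-235)) + 258000 = (174 + 235) + 258000 = 409 + 258000 = 258409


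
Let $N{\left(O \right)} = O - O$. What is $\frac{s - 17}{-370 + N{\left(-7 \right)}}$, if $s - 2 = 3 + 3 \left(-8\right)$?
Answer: $\frac{18}{185} \approx 0.097297$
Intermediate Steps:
$s = -19$ ($s = 2 + \left(3 + 3 \left(-8\right)\right) = 2 + \left(3 - 24\right) = 2 - 21 = -19$)
$N{\left(O \right)} = 0$
$\frac{s - 17}{-370 + N{\left(-7 \right)}} = \frac{-19 - 17}{-370 + 0} = - \frac{36}{-370} = \left(-36\right) \left(- \frac{1}{370}\right) = \frac{18}{185}$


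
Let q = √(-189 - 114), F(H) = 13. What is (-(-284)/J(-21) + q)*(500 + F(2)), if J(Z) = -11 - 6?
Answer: -145692/17 + 513*I*√303 ≈ -8570.1 + 8929.7*I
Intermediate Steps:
J(Z) = -17
q = I*√303 (q = √(-303) = I*√303 ≈ 17.407*I)
(-(-284)/J(-21) + q)*(500 + F(2)) = (-(-284)/(-17) + I*√303)*(500 + 13) = (-(-284)*(-1)/17 + I*√303)*513 = (-1*284/17 + I*√303)*513 = (-284/17 + I*√303)*513 = -145692/17 + 513*I*√303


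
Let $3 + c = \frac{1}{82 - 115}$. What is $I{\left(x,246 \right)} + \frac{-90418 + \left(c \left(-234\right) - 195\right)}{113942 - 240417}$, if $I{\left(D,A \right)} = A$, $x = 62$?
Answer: $\frac{343230293}{1391225} \approx 246.71$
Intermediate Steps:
$c = - \frac{100}{33}$ ($c = -3 + \frac{1}{82 - 115} = -3 + \frac{1}{-33} = -3 - \frac{1}{33} = - \frac{100}{33} \approx -3.0303$)
$I{\left(x,246 \right)} + \frac{-90418 + \left(c \left(-234\right) - 195\right)}{113942 - 240417} = 246 + \frac{-90418 - - \frac{5655}{11}}{113942 - 240417} = 246 + \frac{-90418 + \left(\frac{7800}{11} - 195\right)}{-126475} = 246 + \left(-90418 + \frac{5655}{11}\right) \left(- \frac{1}{126475}\right) = 246 - - \frac{988943}{1391225} = 246 + \frac{988943}{1391225} = \frac{343230293}{1391225}$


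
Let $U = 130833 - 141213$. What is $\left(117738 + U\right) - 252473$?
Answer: $-145115$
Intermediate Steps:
$U = -10380$
$\left(117738 + U\right) - 252473 = \left(117738 - 10380\right) - 252473 = 107358 - 252473 = -145115$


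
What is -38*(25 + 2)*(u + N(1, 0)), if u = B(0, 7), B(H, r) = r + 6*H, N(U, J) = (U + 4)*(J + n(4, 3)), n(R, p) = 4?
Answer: -27702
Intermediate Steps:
N(U, J) = (4 + J)*(4 + U) (N(U, J) = (U + 4)*(J + 4) = (4 + U)*(4 + J) = (4 + J)*(4 + U))
u = 7 (u = 7 + 6*0 = 7 + 0 = 7)
-38*(25 + 2)*(u + N(1, 0)) = -38*(25 + 2)*(7 + (16 + 4*0 + 4*1 + 0*1)) = -1026*(7 + (16 + 0 + 4 + 0)) = -1026*(7 + 20) = -1026*27 = -38*729 = -27702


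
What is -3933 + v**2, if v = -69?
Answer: 828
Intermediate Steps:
-3933 + v**2 = -3933 + (-69)**2 = -3933 + 4761 = 828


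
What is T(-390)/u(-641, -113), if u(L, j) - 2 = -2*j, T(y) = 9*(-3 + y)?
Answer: -1179/76 ≈ -15.513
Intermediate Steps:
T(y) = -27 + 9*y
u(L, j) = 2 - 2*j
T(-390)/u(-641, -113) = (-27 + 9*(-390))/(2 - 2*(-113)) = (-27 - 3510)/(2 + 226) = -3537/228 = -3537*1/228 = -1179/76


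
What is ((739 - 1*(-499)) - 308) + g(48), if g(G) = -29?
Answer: 901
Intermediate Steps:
((739 - 1*(-499)) - 308) + g(48) = ((739 - 1*(-499)) - 308) - 29 = ((739 + 499) - 308) - 29 = (1238 - 308) - 29 = 930 - 29 = 901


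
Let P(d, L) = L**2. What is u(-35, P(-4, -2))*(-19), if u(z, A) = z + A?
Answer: 589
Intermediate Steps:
u(z, A) = A + z
u(-35, P(-4, -2))*(-19) = ((-2)**2 - 35)*(-19) = (4 - 35)*(-19) = -31*(-19) = 589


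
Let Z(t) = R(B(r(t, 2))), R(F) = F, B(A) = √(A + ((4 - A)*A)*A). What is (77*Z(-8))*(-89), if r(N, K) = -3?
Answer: -13706*√15 ≈ -53083.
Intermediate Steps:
B(A) = √(A + A²*(4 - A)) (B(A) = √(A + (A*(4 - A))*A) = √(A + A²*(4 - A)))
Z(t) = 2*√15 (Z(t) = √(-3*(1 - 1*(-3)² + 4*(-3))) = √(-3*(1 - 1*9 - 12)) = √(-3*(1 - 9 - 12)) = √(-3*(-20)) = √60 = 2*√15)
(77*Z(-8))*(-89) = (77*(2*√15))*(-89) = (154*√15)*(-89) = -13706*√15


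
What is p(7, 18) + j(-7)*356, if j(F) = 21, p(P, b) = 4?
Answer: 7480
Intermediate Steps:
p(7, 18) + j(-7)*356 = 4 + 21*356 = 4 + 7476 = 7480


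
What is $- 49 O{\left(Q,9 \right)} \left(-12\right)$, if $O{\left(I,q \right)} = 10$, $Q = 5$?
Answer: $5880$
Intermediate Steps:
$- 49 O{\left(Q,9 \right)} \left(-12\right) = \left(-49\right) 10 \left(-12\right) = \left(-490\right) \left(-12\right) = 5880$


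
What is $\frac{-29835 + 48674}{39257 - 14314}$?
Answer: $\frac{18839}{24943} \approx 0.75528$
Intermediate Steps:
$\frac{-29835 + 48674}{39257 - 14314} = \frac{18839}{24943}$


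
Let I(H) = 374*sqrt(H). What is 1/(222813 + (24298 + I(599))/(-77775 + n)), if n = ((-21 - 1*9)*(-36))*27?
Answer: 15045689249133/3352367638760175031 + 519486*sqrt(599)/3352367638760175031 ≈ 4.4881e-6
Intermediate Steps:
n = 29160 (n = ((-21 - 9)*(-36))*27 = -30*(-36)*27 = 1080*27 = 29160)
1/(222813 + (24298 + I(599))/(-77775 + n)) = 1/(222813 + (24298 + 374*sqrt(599))/(-77775 + 29160)) = 1/(222813 + (24298 + 374*sqrt(599))/(-48615)) = 1/(222813 + (24298 + 374*sqrt(599))*(-1/48615)) = 1/(222813 + (-24298/48615 - 374*sqrt(599)/48615)) = 1/(10832029697/48615 - 374*sqrt(599)/48615)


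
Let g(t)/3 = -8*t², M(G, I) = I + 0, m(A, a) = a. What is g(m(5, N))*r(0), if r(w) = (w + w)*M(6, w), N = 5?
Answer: 0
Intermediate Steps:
M(G, I) = I
g(t) = -24*t² (g(t) = 3*(-8*t²) = -24*t²)
r(w) = 2*w² (r(w) = (w + w)*w = (2*w)*w = 2*w²)
g(m(5, N))*r(0) = (-24*5²)*(2*0²) = (-24*25)*(2*0) = -600*0 = 0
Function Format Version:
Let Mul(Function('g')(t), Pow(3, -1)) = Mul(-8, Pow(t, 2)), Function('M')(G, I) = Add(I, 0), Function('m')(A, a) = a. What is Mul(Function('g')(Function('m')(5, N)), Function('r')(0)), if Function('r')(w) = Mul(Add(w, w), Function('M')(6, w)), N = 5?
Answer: 0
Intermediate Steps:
Function('M')(G, I) = I
Function('g')(t) = Mul(-24, Pow(t, 2)) (Function('g')(t) = Mul(3, Mul(-8, Pow(t, 2))) = Mul(-24, Pow(t, 2)))
Function('r')(w) = Mul(2, Pow(w, 2)) (Function('r')(w) = Mul(Add(w, w), w) = Mul(Mul(2, w), w) = Mul(2, Pow(w, 2)))
Mul(Function('g')(Function('m')(5, N)), Function('r')(0)) = Mul(Mul(-24, Pow(5, 2)), Mul(2, Pow(0, 2))) = Mul(Mul(-24, 25), Mul(2, 0)) = Mul(-600, 0) = 0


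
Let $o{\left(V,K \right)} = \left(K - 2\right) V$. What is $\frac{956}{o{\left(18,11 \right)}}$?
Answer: $\frac{478}{81} \approx 5.9012$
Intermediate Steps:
$o{\left(V,K \right)} = V \left(-2 + K\right)$ ($o{\left(V,K \right)} = \left(K - 2\right) V = \left(-2 + K\right) V = V \left(-2 + K\right)$)
$\frac{956}{o{\left(18,11 \right)}} = \frac{956}{18 \left(-2 + 11\right)} = \frac{956}{18 \cdot 9} = \frac{956}{162} = 956 \cdot \frac{1}{162} = \frac{478}{81}$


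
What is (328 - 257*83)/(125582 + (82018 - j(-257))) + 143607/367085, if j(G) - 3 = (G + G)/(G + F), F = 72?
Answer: 4088887968942/14097874096135 ≈ 0.29004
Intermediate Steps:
j(G) = 3 + 2*G/(72 + G) (j(G) = 3 + (G + G)/(G + 72) = 3 + (2*G)/(72 + G) = 3 + 2*G/(72 + G))
(328 - 257*83)/(125582 + (82018 - j(-257))) + 143607/367085 = (328 - 257*83)/(125582 + (82018 - (216 + 5*(-257))/(72 - 257))) + 143607/367085 = (328 - 21331)/(125582 + (82018 - (216 - 1285)/(-185))) + 143607*(1/367085) = -21003/(125582 + (82018 - (-1)*(-1069)/185)) + 143607/367085 = -21003/(125582 + (82018 - 1*1069/185)) + 143607/367085 = -21003/(125582 + (82018 - 1069/185)) + 143607/367085 = -21003/(125582 + 15172261/185) + 143607/367085 = -21003/38404931/185 + 143607/367085 = -21003*185/38404931 + 143607/367085 = -3885555/38404931 + 143607/367085 = 4088887968942/14097874096135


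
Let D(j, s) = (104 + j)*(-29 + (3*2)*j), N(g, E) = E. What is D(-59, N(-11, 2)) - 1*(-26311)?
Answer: 9076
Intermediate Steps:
D(j, s) = (-29 + 6*j)*(104 + j) (D(j, s) = (104 + j)*(-29 + 6*j) = (-29 + 6*j)*(104 + j))
D(-59, N(-11, 2)) - 1*(-26311) = (-3016 + 6*(-59)² + 595*(-59)) - 1*(-26311) = (-3016 + 6*3481 - 35105) + 26311 = (-3016 + 20886 - 35105) + 26311 = -17235 + 26311 = 9076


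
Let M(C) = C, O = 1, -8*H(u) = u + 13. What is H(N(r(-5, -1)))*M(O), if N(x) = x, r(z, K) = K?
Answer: -3/2 ≈ -1.5000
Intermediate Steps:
H(u) = -13/8 - u/8 (H(u) = -(u + 13)/8 = -(13 + u)/8 = -13/8 - u/8)
H(N(r(-5, -1)))*M(O) = (-13/8 - ⅛*(-1))*1 = (-13/8 + ⅛)*1 = -3/2*1 = -3/2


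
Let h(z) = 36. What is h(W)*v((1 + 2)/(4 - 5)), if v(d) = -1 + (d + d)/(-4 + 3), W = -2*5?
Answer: 180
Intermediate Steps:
W = -10
v(d) = -1 - 2*d (v(d) = -1 + (2*d)/(-1) = -1 + (2*d)*(-1) = -1 - 2*d)
h(W)*v((1 + 2)/(4 - 5)) = 36*(-1 - 2*(1 + 2)/(4 - 5)) = 36*(-1 - 6/(-1)) = 36*(-1 - 6*(-1)) = 36*(-1 - 2*(-3)) = 36*(-1 + 6) = 36*5 = 180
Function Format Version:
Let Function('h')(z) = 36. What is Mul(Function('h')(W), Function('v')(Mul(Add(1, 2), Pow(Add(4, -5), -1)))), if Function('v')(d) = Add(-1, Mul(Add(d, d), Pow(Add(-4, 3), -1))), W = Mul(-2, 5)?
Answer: 180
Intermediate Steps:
W = -10
Function('v')(d) = Add(-1, Mul(-2, d)) (Function('v')(d) = Add(-1, Mul(Mul(2, d), Pow(-1, -1))) = Add(-1, Mul(Mul(2, d), -1)) = Add(-1, Mul(-2, d)))
Mul(Function('h')(W), Function('v')(Mul(Add(1, 2), Pow(Add(4, -5), -1)))) = Mul(36, Add(-1, Mul(-2, Mul(Add(1, 2), Pow(Add(4, -5), -1))))) = Mul(36, Add(-1, Mul(-2, Mul(3, Pow(-1, -1))))) = Mul(36, Add(-1, Mul(-2, Mul(3, -1)))) = Mul(36, Add(-1, Mul(-2, -3))) = Mul(36, Add(-1, 6)) = Mul(36, 5) = 180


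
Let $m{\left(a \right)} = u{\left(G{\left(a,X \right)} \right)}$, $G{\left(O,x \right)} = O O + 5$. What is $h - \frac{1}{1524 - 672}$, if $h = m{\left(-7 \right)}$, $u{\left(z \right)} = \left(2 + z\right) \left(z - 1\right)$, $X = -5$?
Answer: $\frac{2528735}{852} \approx 2968.0$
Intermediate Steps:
$G{\left(O,x \right)} = 5 + O^{2}$ ($G{\left(O,x \right)} = O^{2} + 5 = 5 + O^{2}$)
$u{\left(z \right)} = \left(-1 + z\right) \left(2 + z\right)$ ($u{\left(z \right)} = \left(2 + z\right) \left(-1 + z\right) = \left(-1 + z\right) \left(2 + z\right)$)
$m{\left(a \right)} = 3 + a^{2} + \left(5 + a^{2}\right)^{2}$ ($m{\left(a \right)} = -2 + \left(5 + a^{2}\right) + \left(5 + a^{2}\right)^{2} = 3 + a^{2} + \left(5 + a^{2}\right)^{2}$)
$h = 2968$ ($h = 28 + \left(-7\right)^{4} + 11 \left(-7\right)^{2} = 28 + 2401 + 11 \cdot 49 = 28 + 2401 + 539 = 2968$)
$h - \frac{1}{1524 - 672} = 2968 - \frac{1}{1524 - 672} = 2968 - \frac{1}{852} = \frac{2528735}{852}$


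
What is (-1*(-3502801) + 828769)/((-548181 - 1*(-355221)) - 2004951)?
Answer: -4331570/2197911 ≈ -1.9708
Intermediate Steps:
(-1*(-3502801) + 828769)/((-548181 - 1*(-355221)) - 2004951) = (3502801 + 828769)/((-548181 + 355221) - 2004951) = 4331570/(-192960 - 2004951) = 4331570/(-2197911) = 4331570*(-1/2197911) = -4331570/2197911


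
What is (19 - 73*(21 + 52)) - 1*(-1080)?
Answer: -4230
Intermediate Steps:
(19 - 73*(21 + 52)) - 1*(-1080) = (19 - 73*73) + 1080 = (19 - 5329) + 1080 = -5310 + 1080 = -4230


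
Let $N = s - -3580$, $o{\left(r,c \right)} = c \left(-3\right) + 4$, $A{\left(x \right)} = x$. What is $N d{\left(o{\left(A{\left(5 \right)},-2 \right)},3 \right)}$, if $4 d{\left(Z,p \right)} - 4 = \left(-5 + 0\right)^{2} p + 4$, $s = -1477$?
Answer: $\frac{174549}{4} \approx 43637.0$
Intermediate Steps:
$o{\left(r,c \right)} = 4 - 3 c$ ($o{\left(r,c \right)} = - 3 c + 4 = 4 - 3 c$)
$d{\left(Z,p \right)} = 2 + \frac{25 p}{4}$ ($d{\left(Z,p \right)} = 1 + \frac{\left(-5 + 0\right)^{2} p + 4}{4} = 1 + \frac{\left(-5\right)^{2} p + 4}{4} = 1 + \frac{25 p + 4}{4} = 1 + \frac{4 + 25 p}{4} = 1 + \left(1 + \frac{25 p}{4}\right) = 2 + \frac{25 p}{4}$)
$N = 2103$ ($N = -1477 - -3580 = -1477 + 3580 = 2103$)
$N d{\left(o{\left(A{\left(5 \right)},-2 \right)},3 \right)} = 2103 \left(2 + \frac{25}{4} \cdot 3\right) = 2103 \left(2 + \frac{75}{4}\right) = 2103 \cdot \frac{83}{4} = \frac{174549}{4}$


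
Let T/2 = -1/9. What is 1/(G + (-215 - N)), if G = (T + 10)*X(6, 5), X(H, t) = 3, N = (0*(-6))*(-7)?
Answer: -3/557 ≈ -0.0053860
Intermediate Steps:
N = 0 (N = 0*(-7) = 0)
T = -2/9 (T = 2*(-1/9) = 2*(-1*⅑) = 2*(-⅑) = -2/9 ≈ -0.22222)
G = 88/3 (G = (-2/9 + 10)*3 = (88/9)*3 = 88/3 ≈ 29.333)
1/(G + (-215 - N)) = 1/(88/3 + (-215 - 1*0)) = 1/(88/3 + (-215 + 0)) = 1/(88/3 - 215) = 1/(-557/3) = -3/557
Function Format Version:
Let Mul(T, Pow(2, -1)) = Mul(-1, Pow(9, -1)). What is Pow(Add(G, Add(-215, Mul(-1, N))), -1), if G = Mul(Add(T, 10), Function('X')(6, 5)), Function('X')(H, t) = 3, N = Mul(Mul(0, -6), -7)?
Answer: Rational(-3, 557) ≈ -0.0053860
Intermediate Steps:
N = 0 (N = Mul(0, -7) = 0)
T = Rational(-2, 9) (T = Mul(2, Mul(-1, Pow(9, -1))) = Mul(2, Mul(-1, Rational(1, 9))) = Mul(2, Rational(-1, 9)) = Rational(-2, 9) ≈ -0.22222)
G = Rational(88, 3) (G = Mul(Add(Rational(-2, 9), 10), 3) = Mul(Rational(88, 9), 3) = Rational(88, 3) ≈ 29.333)
Pow(Add(G, Add(-215, Mul(-1, N))), -1) = Pow(Add(Rational(88, 3), Add(-215, Mul(-1, 0))), -1) = Pow(Add(Rational(88, 3), Add(-215, 0)), -1) = Pow(Add(Rational(88, 3), -215), -1) = Pow(Rational(-557, 3), -1) = Rational(-3, 557)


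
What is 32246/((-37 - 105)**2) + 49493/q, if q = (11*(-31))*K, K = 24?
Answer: -183518897/41255544 ≈ -4.4483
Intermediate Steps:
q = -8184 (q = (11*(-31))*24 = -341*24 = -8184)
32246/((-37 - 105)**2) + 49493/q = 32246/((-37 - 105)**2) + 49493/(-8184) = 32246/((-142)**2) + 49493*(-1/8184) = 32246/20164 - 49493/8184 = 32246*(1/20164) - 49493/8184 = 16123/10082 - 49493/8184 = -183518897/41255544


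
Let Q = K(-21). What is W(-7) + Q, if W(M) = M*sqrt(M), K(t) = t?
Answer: -21 - 7*I*sqrt(7) ≈ -21.0 - 18.52*I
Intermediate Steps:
W(M) = M**(3/2)
Q = -21
W(-7) + Q = (-7)**(3/2) - 21 = -7*I*sqrt(7) - 21 = -21 - 7*I*sqrt(7)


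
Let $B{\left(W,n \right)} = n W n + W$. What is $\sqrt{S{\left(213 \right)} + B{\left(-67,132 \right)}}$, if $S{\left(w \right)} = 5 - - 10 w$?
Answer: $2 i \sqrt{291335} \approx 1079.5 i$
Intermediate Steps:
$B{\left(W,n \right)} = W + W n^{2}$ ($B{\left(W,n \right)} = W n n + W = W n^{2} + W = W + W n^{2}$)
$S{\left(w \right)} = 5 + 10 w$
$\sqrt{S{\left(213 \right)} + B{\left(-67,132 \right)}} = \sqrt{\left(5 + 10 \cdot 213\right) - 67 \left(1 + 132^{2}\right)} = \sqrt{\left(5 + 2130\right) - 67 \left(1 + 17424\right)} = \sqrt{2135 - 1167475} = \sqrt{-1165340} = 2 i \sqrt{291335}$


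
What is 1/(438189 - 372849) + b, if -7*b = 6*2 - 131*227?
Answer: 1942231507/457380 ≈ 4246.4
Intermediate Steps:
b = 29725/7 (b = -(6*2 - 131*227)/7 = -(12 - 29737)/7 = -⅐*(-29725) = 29725/7 ≈ 4246.4)
1/(438189 - 372849) + b = 1/(438189 - 372849) + 29725/7 = 1/65340 + 29725/7 = 1942231507/457380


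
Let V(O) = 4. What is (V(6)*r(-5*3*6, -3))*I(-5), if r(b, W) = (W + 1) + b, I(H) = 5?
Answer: -1840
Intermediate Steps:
r(b, W) = 1 + W + b (r(b, W) = (1 + W) + b = 1 + W + b)
(V(6)*r(-5*3*6, -3))*I(-5) = (4*(1 - 3 - 5*3*6))*5 = (4*(1 - 3 - 15*6))*5 = (4*(1 - 3 - 90))*5 = (4*(-92))*5 = -368*5 = -1840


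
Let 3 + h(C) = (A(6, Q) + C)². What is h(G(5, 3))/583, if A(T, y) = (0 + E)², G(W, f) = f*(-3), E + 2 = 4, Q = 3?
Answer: 2/53 ≈ 0.037736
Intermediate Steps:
E = 2 (E = -2 + 4 = 2)
G(W, f) = -3*f
A(T, y) = 4 (A(T, y) = (0 + 2)² = 2² = 4)
h(C) = -3 + (4 + C)²
h(G(5, 3))/583 = (-3 + (4 - 3*3)²)/583 = (-3 + (4 - 9)²)*(1/583) = (-3 + (-5)²)*(1/583) = (-3 + 25)*(1/583) = 22*(1/583) = 2/53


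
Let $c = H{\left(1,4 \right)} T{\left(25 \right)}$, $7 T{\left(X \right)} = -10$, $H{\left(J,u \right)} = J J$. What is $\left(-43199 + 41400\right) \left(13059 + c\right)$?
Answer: $-23490571$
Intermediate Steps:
$H{\left(J,u \right)} = J^{2}$
$T{\left(X \right)} = - \frac{10}{7}$ ($T{\left(X \right)} = \frac{1}{7} \left(-10\right) = - \frac{10}{7}$)
$c = - \frac{10}{7}$ ($c = 1^{2} \left(- \frac{10}{7}\right) = 1 \left(- \frac{10}{7}\right) = - \frac{10}{7} \approx -1.4286$)
$\left(-43199 + 41400\right) \left(13059 + c\right) = \left(-43199 + 41400\right) \left(13059 - \frac{10}{7}\right) = \left(-1799\right) \frac{91403}{7} = -23490571$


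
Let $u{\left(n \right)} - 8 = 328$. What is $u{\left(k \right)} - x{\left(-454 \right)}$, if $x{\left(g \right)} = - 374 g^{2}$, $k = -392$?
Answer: $77087720$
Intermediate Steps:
$u{\left(n \right)} = 336$ ($u{\left(n \right)} = 8 + 328 = 336$)
$u{\left(k \right)} - x{\left(-454 \right)} = 336 - - 374 \left(-454\right)^{2} = 336 - \left(-374\right) 206116 = 336 - -77087384 = 336 + 77087384 = 77087720$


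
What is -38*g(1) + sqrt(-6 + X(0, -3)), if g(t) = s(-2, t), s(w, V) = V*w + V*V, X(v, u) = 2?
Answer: 38 + 2*I ≈ 38.0 + 2.0*I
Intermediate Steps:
s(w, V) = V**2 + V*w (s(w, V) = V*w + V**2 = V**2 + V*w)
g(t) = t*(-2 + t) (g(t) = t*(t - 2) = t*(-2 + t))
-38*g(1) + sqrt(-6 + X(0, -3)) = -38*(-2 + 1) + sqrt(-6 + 2) = -38*(-1) + sqrt(-4) = -38*(-1) + 2*I = 38 + 2*I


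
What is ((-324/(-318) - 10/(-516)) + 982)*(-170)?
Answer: -1142575525/6837 ≈ -1.6712e+5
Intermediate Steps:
((-324/(-318) - 10/(-516)) + 982)*(-170) = ((-324*(-1/318) - 10*(-1/516)) + 982)*(-170) = ((54/53 + 5/258) + 982)*(-170) = (14197/13674 + 982)*(-170) = (13442065/13674)*(-170) = -1142575525/6837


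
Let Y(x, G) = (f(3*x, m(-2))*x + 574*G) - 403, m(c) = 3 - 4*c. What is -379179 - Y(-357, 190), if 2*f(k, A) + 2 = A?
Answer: -972459/2 ≈ -4.8623e+5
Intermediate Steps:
f(k, A) = -1 + A/2
Y(x, G) = -403 + 574*G + 9*x/2 (Y(x, G) = ((-1 + (3 - 4*(-2))/2)*x + 574*G) - 403 = ((-1 + (3 + 8)/2)*x + 574*G) - 403 = ((-1 + (½)*11)*x + 574*G) - 403 = ((-1 + 11/2)*x + 574*G) - 403 = (9*x/2 + 574*G) - 403 = (574*G + 9*x/2) - 403 = -403 + 574*G + 9*x/2)
-379179 - Y(-357, 190) = -379179 - (-403 + 574*190 + (9/2)*(-357)) = -379179 - (-403 + 109060 - 3213/2) = -379179 - 1*214101/2 = -379179 - 214101/2 = -972459/2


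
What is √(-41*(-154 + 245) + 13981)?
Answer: 5*√410 ≈ 101.24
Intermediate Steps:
√(-41*(-154 + 245) + 13981) = √(-41*91 + 13981) = √(-3731 + 13981) = √10250 = 5*√410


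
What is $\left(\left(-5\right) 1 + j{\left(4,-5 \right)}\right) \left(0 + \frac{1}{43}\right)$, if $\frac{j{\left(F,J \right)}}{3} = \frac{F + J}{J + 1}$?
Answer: $- \frac{17}{172} \approx -0.098837$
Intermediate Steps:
$j{\left(F,J \right)} = \frac{3 \left(F + J\right)}{1 + J}$ ($j{\left(F,J \right)} = 3 \frac{F + J}{J + 1} = 3 \frac{F + J}{1 + J} = \frac{3 \left(F + J\right)}{1 + J}$)
$\left(\left(-5\right) 1 + j{\left(4,-5 \right)}\right) \left(0 + \frac{1}{43}\right) = \left(\left(-5\right) 1 + \frac{3 \left(4 - 5\right)}{1 - 5}\right) \left(0 + \frac{1}{43}\right) = \left(-5 + 3 \frac{1}{-4} \left(-1\right)\right) \left(0 + \frac{1}{43}\right) = \left(-5 + 3 \left(- \frac{1}{4}\right) \left(-1\right)\right) \frac{1}{43} = \left(-5 + \frac{3}{4}\right) \frac{1}{43} = \left(- \frac{17}{4}\right) \frac{1}{43} = - \frac{17}{172}$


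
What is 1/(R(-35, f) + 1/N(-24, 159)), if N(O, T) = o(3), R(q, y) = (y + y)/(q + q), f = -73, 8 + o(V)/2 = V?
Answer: 70/139 ≈ 0.50360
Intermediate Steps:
o(V) = -16 + 2*V
R(q, y) = y/q (R(q, y) = (2*y)/((2*q)) = (2*y)*(1/(2*q)) = y/q)
N(O, T) = -10 (N(O, T) = -16 + 2*3 = -16 + 6 = -10)
1/(R(-35, f) + 1/N(-24, 159)) = 1/(-73/(-35) + 1/(-10)) = 1/(-73*(-1/35) - 1/10) = 1/(73/35 - 1/10) = 1/(139/70) = 70/139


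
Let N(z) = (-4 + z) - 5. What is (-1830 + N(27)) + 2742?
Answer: 930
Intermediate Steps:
N(z) = -9 + z
(-1830 + N(27)) + 2742 = (-1830 + (-9 + 27)) + 2742 = (-1830 + 18) + 2742 = -1812 + 2742 = 930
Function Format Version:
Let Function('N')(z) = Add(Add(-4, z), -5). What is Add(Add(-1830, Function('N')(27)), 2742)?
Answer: 930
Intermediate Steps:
Function('N')(z) = Add(-9, z)
Add(Add(-1830, Function('N')(27)), 2742) = Add(Add(-1830, Add(-9, 27)), 2742) = Add(Add(-1830, 18), 2742) = Add(-1812, 2742) = 930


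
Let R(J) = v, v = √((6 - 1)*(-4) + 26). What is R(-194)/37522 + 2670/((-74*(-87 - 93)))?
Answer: 89/444 + √6/37522 ≈ 0.20052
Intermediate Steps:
v = √6 (v = √(5*(-4) + 26) = √(-20 + 26) = √6 ≈ 2.4495)
R(J) = √6
R(-194)/37522 + 2670/((-74*(-87 - 93))) = √6/37522 + 2670/((-74*(-87 - 93))) = √6*(1/37522) + 2670/((-74*(-180))) = √6/37522 + 2670/13320 = √6/37522 + 2670*(1/13320) = √6/37522 + 89/444 = 89/444 + √6/37522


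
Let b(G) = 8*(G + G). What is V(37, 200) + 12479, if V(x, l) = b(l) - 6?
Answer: 15673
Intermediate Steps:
b(G) = 16*G (b(G) = 8*(2*G) = 16*G)
V(x, l) = -6 + 16*l (V(x, l) = 16*l - 6 = -6 + 16*l)
V(37, 200) + 12479 = (-6 + 16*200) + 12479 = (-6 + 3200) + 12479 = 3194 + 12479 = 15673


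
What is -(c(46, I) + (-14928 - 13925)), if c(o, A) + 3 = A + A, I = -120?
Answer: 29096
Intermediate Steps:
c(o, A) = -3 + 2*A (c(o, A) = -3 + (A + A) = -3 + 2*A)
-(c(46, I) + (-14928 - 13925)) = -((-3 + 2*(-120)) + (-14928 - 13925)) = -((-3 - 240) - 28853) = -(-243 - 28853) = -1*(-29096) = 29096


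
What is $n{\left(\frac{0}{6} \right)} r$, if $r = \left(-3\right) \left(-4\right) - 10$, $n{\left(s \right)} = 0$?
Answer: $0$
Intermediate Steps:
$r = 2$ ($r = 12 - 10 = 2$)
$n{\left(\frac{0}{6} \right)} r = 0 \cdot 2 = 0$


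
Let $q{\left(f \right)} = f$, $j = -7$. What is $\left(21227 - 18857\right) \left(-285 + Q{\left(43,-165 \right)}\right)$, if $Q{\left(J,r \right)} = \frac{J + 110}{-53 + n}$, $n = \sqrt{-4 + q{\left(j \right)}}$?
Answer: $- \frac{64132911}{94} - \frac{12087 i \sqrt{11}}{94} \approx -6.8227 \cdot 10^{5} - 426.47 i$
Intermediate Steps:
$n = i \sqrt{11}$ ($n = \sqrt{-4 - 7} = \sqrt{-11} = i \sqrt{11} \approx 3.3166 i$)
$Q{\left(J,r \right)} = \frac{110 + J}{-53 + i \sqrt{11}}$ ($Q{\left(J,r \right)} = \frac{J + 110}{-53 + i \sqrt{11}} = \frac{110 + J}{-53 + i \sqrt{11}}$)
$\left(21227 - 18857\right) \left(-285 + Q{\left(43,-165 \right)}\right) = \left(21227 - 18857\right) \left(-285 - \frac{110 + 43}{53 - i \sqrt{11}}\right) = 2370 \left(-285 - \frac{1}{53 - i \sqrt{11}} \cdot 153\right) = 2370 \left(-285 - \frac{153}{53 - i \sqrt{11}}\right) = -675450 - \frac{362610}{53 - i \sqrt{11}}$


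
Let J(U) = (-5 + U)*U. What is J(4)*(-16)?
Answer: 64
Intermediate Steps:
J(U) = U*(-5 + U)
J(4)*(-16) = (4*(-5 + 4))*(-16) = (4*(-1))*(-16) = -4*(-16) = 64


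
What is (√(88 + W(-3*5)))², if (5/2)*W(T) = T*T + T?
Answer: 172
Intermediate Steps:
W(T) = 2*T/5 + 2*T²/5 (W(T) = 2*(T*T + T)/5 = 2*(T² + T)/5 = 2*(T + T²)/5 = 2*T/5 + 2*T²/5)
(√(88 + W(-3*5)))² = (√(88 + 2*(-3*5)*(1 - 3*5)/5))² = (√(88 + (⅖)*(-15)*(1 - 15)))² = (√(88 + (⅖)*(-15)*(-14)))² = (√(88 + 84))² = (√172)² = (2*√43)² = 172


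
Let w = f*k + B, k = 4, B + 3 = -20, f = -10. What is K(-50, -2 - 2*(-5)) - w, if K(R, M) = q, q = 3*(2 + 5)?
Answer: 84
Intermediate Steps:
B = -23 (B = -3 - 20 = -23)
q = 21 (q = 3*7 = 21)
K(R, M) = 21
w = -63 (w = -10*4 - 23 = -40 - 23 = -63)
K(-50, -2 - 2*(-5)) - w = 21 - 1*(-63) = 21 + 63 = 84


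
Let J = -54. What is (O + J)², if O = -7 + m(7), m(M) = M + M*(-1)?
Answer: 3721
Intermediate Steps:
m(M) = 0 (m(M) = M - M = 0)
O = -7 (O = -7 + 0 = -7)
(O + J)² = (-7 - 54)² = (-61)² = 3721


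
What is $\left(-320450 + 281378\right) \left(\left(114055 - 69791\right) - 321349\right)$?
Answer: $10826265120$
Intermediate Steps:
$\left(-320450 + 281378\right) \left(\left(114055 - 69791\right) - 321349\right) = - 39072 \left(44264 - 321349\right) = \left(-39072\right) \left(-277085\right) = 10826265120$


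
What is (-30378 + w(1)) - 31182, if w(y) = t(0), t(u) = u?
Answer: -61560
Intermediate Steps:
w(y) = 0
(-30378 + w(1)) - 31182 = (-30378 + 0) - 31182 = -30378 - 31182 = -61560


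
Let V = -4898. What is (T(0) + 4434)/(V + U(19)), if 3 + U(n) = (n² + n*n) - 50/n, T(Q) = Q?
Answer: -84246/79451 ≈ -1.0604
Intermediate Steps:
U(n) = -3 - 50/n + 2*n² (U(n) = -3 + ((n² + n*n) - 50/n) = -3 + ((n² + n²) - 50/n) = -3 + (2*n² - 50/n) = -3 + (-50/n + 2*n²) = -3 - 50/n + 2*n²)
(T(0) + 4434)/(V + U(19)) = (0 + 4434)/(-4898 + (-3 - 50/19 + 2*19²)) = 4434/(-4898 + (-3 - 50*1/19 + 2*361)) = 4434/(-4898 + (-3 - 50/19 + 722)) = 4434/(-4898 + 13611/19) = 4434/(-79451/19) = 4434*(-19/79451) = -84246/79451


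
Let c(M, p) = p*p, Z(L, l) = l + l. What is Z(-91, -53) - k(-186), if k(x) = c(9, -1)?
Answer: -107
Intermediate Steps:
Z(L, l) = 2*l
c(M, p) = p²
k(x) = 1 (k(x) = (-1)² = 1)
Z(-91, -53) - k(-186) = 2*(-53) - 1*1 = -106 - 1 = -107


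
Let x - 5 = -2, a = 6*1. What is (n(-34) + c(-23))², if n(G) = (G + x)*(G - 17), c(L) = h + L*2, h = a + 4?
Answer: 2387025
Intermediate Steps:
a = 6
x = 3 (x = 5 - 2 = 3)
h = 10 (h = 6 + 4 = 10)
c(L) = 10 + 2*L (c(L) = 10 + L*2 = 10 + 2*L)
n(G) = (-17 + G)*(3 + G) (n(G) = (G + 3)*(G - 17) = (3 + G)*(-17 + G) = (-17 + G)*(3 + G))
(n(-34) + c(-23))² = ((-51 + (-34)² - 14*(-34)) + (10 + 2*(-23)))² = ((-51 + 1156 + 476) + (10 - 46))² = (1581 - 36)² = 1545² = 2387025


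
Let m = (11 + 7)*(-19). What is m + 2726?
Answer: 2384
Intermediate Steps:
m = -342 (m = 18*(-19) = -342)
m + 2726 = -342 + 2726 = 2384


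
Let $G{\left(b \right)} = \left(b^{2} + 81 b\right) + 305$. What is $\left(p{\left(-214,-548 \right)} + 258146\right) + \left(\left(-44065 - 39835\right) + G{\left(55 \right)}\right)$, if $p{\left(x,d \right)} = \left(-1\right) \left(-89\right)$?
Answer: $182120$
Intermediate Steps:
$G{\left(b \right)} = 305 + b^{2} + 81 b$
$p{\left(x,d \right)} = 89$
$\left(p{\left(-214,-548 \right)} + 258146\right) + \left(\left(-44065 - 39835\right) + G{\left(55 \right)}\right) = \left(89 + 258146\right) + \left(\left(-44065 - 39835\right) + \left(305 + 55^{2} + 81 \cdot 55\right)\right) = 258235 + \left(-83900 + \left(305 + 3025 + 4455\right)\right) = 258235 + \left(-83900 + 7785\right) = 258235 - 76115 = 182120$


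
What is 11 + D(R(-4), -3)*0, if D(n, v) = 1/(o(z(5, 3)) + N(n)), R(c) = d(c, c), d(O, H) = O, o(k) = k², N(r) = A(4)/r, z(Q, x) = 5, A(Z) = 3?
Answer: 11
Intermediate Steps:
N(r) = 3/r
R(c) = c
D(n, v) = 1/(25 + 3/n) (D(n, v) = 1/(5² + 3/n) = 1/(25 + 3/n))
11 + D(R(-4), -3)*0 = 11 - 4/(3 + 25*(-4))*0 = 11 - 4/(3 - 100)*0 = 11 - 4/(-97)*0 = 11 - 4*(-1/97)*0 = 11 + (4/97)*0 = 11 + 0 = 11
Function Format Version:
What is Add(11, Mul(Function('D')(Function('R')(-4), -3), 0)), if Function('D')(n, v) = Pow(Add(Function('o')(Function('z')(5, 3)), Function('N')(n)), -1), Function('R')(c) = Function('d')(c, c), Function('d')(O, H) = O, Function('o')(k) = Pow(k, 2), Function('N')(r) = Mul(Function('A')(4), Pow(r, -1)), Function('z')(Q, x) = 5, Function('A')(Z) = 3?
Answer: 11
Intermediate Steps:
Function('N')(r) = Mul(3, Pow(r, -1))
Function('R')(c) = c
Function('D')(n, v) = Pow(Add(25, Mul(3, Pow(n, -1))), -1) (Function('D')(n, v) = Pow(Add(Pow(5, 2), Mul(3, Pow(n, -1))), -1) = Pow(Add(25, Mul(3, Pow(n, -1))), -1))
Add(11, Mul(Function('D')(Function('R')(-4), -3), 0)) = Add(11, Mul(Mul(-4, Pow(Add(3, Mul(25, -4)), -1)), 0)) = Add(11, Mul(Mul(-4, Pow(Add(3, -100), -1)), 0)) = Add(11, Mul(Mul(-4, Pow(-97, -1)), 0)) = Add(11, Mul(Mul(-4, Rational(-1, 97)), 0)) = Add(11, Mul(Rational(4, 97), 0)) = Add(11, 0) = 11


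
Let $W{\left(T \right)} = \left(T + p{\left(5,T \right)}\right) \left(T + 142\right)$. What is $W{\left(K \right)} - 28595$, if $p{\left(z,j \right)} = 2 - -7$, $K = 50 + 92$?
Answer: $14289$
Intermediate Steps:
$K = 142$
$p{\left(z,j \right)} = 9$ ($p{\left(z,j \right)} = 2 + 7 = 9$)
$W{\left(T \right)} = \left(9 + T\right) \left(142 + T\right)$ ($W{\left(T \right)} = \left(T + 9\right) \left(T + 142\right) = \left(9 + T\right) \left(142 + T\right)$)
$W{\left(K \right)} - 28595 = \left(1278 + 142^{2} + 151 \cdot 142\right) - 28595 = \left(1278 + 20164 + 21442\right) - 28595 = 42884 - 28595 = 14289$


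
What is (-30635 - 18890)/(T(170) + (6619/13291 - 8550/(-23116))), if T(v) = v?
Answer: -7607900645450/26248275687 ≈ -289.84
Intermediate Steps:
(-30635 - 18890)/(T(170) + (6619/13291 - 8550/(-23116))) = (-30635 - 18890)/(170 + (6619/13291 - 8550/(-23116))) = -49525/(170 + (6619*(1/13291) - 8550*(-1/23116))) = -49525/(170 + (6619/13291 + 4275/11558)) = -49525/(170 + 133321427/153617378) = -49525/26248275687/153617378 = -49525*153617378/26248275687 = -7607900645450/26248275687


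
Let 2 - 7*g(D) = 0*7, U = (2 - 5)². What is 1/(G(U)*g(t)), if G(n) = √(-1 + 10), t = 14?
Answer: 7/6 ≈ 1.1667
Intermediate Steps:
U = 9 (U = (-3)² = 9)
g(D) = 2/7 (g(D) = 2/7 - 0*7 = 2/7 - ⅐*0 = 2/7 + 0 = 2/7)
G(n) = 3 (G(n) = √9 = 3)
1/(G(U)*g(t)) = 1/(3*(2/7)) = 1/(6/7) = 7/6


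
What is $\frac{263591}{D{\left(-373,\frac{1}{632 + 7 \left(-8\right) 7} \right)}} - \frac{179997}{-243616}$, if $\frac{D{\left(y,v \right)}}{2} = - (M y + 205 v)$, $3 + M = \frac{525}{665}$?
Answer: $- \frac{29146540983777}{183381213152} \approx -158.94$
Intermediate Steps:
$M = - \frac{42}{19}$ ($M = -3 + \frac{525}{665} = -3 + 525 \cdot \frac{1}{665} = -3 + \frac{15}{19} = - \frac{42}{19} \approx -2.2105$)
$D{\left(y,v \right)} = - 410 v + \frac{84 y}{19}$ ($D{\left(y,v \right)} = 2 \left(- (- \frac{42 y}{19} + 205 v)\right) = 2 \left(- (205 v - \frac{42 y}{19})\right) = 2 \left(- 205 v + \frac{42 y}{19}\right) = - 410 v + \frac{84 y}{19}$)
$\frac{263591}{D{\left(-373,\frac{1}{632 + 7 \left(-8\right) 7} \right)}} - \frac{179997}{-243616} = \frac{263591}{- \frac{410}{632 + 7 \left(-8\right) 7} + \frac{84}{19} \left(-373\right)} - \frac{179997}{-243616} = \frac{263591}{- \frac{410}{632 - 392} - \frac{31332}{19}} - - \frac{179997}{243616} = \frac{263591}{- \frac{410}{632 - 392} - \frac{31332}{19}} + \frac{179997}{243616} = \frac{263591}{- \frac{410}{240} - \frac{31332}{19}} + \frac{179997}{243616} = \frac{263591}{\left(-410\right) \frac{1}{240} - \frac{31332}{19}} + \frac{179997}{243616} = \frac{263591}{- \frac{41}{24} - \frac{31332}{19}} + \frac{179997}{243616} = \frac{263591}{- \frac{752747}{456}} + \frac{179997}{243616} = 263591 \left(- \frac{456}{752747}\right) + \frac{179997}{243616} = - \frac{120197496}{752747} + \frac{179997}{243616} = - \frac{29146540983777}{183381213152}$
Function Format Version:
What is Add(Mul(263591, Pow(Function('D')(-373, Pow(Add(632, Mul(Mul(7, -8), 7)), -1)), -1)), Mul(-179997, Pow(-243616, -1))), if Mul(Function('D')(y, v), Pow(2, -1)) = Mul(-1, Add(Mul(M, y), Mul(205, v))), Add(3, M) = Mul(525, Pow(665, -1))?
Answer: Rational(-29146540983777, 183381213152) ≈ -158.94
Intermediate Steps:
M = Rational(-42, 19) (M = Add(-3, Mul(525, Pow(665, -1))) = Add(-3, Mul(525, Rational(1, 665))) = Add(-3, Rational(15, 19)) = Rational(-42, 19) ≈ -2.2105)
Function('D')(y, v) = Add(Mul(-410, v), Mul(Rational(84, 19), y)) (Function('D')(y, v) = Mul(2, Mul(-1, Add(Mul(Rational(-42, 19), y), Mul(205, v)))) = Mul(2, Mul(-1, Add(Mul(205, v), Mul(Rational(-42, 19), y)))) = Mul(2, Add(Mul(-205, v), Mul(Rational(42, 19), y))) = Add(Mul(-410, v), Mul(Rational(84, 19), y)))
Add(Mul(263591, Pow(Function('D')(-373, Pow(Add(632, Mul(Mul(7, -8), 7)), -1)), -1)), Mul(-179997, Pow(-243616, -1))) = Add(Mul(263591, Pow(Add(Mul(-410, Pow(Add(632, Mul(Mul(7, -8), 7)), -1)), Mul(Rational(84, 19), -373)), -1)), Mul(-179997, Pow(-243616, -1))) = Add(Mul(263591, Pow(Add(Mul(-410, Pow(Add(632, Mul(-56, 7)), -1)), Rational(-31332, 19)), -1)), Mul(-179997, Rational(-1, 243616))) = Add(Mul(263591, Pow(Add(Mul(-410, Pow(Add(632, -392), -1)), Rational(-31332, 19)), -1)), Rational(179997, 243616)) = Add(Mul(263591, Pow(Add(Mul(-410, Pow(240, -1)), Rational(-31332, 19)), -1)), Rational(179997, 243616)) = Add(Mul(263591, Pow(Add(Mul(-410, Rational(1, 240)), Rational(-31332, 19)), -1)), Rational(179997, 243616)) = Add(Mul(263591, Pow(Add(Rational(-41, 24), Rational(-31332, 19)), -1)), Rational(179997, 243616)) = Add(Mul(263591, Pow(Rational(-752747, 456), -1)), Rational(179997, 243616)) = Add(Mul(263591, Rational(-456, 752747)), Rational(179997, 243616)) = Add(Rational(-120197496, 752747), Rational(179997, 243616)) = Rational(-29146540983777, 183381213152)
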